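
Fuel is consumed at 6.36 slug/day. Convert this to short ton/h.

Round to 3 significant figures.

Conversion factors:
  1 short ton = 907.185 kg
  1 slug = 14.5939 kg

6.36 slug/day × 14.5939 kg/slug ÷ 86400 s/day = 0.00107427 kg/s
0.00107427 kg/s ÷ 907.185 kg/short ton × 3600 s/h = 0.00426305 short ton/h

0.00426 short ton/h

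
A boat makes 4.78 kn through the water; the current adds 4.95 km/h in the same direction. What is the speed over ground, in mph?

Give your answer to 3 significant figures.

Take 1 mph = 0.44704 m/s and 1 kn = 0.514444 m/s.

8.58 mph

4.78 kn × 0.514444 = 2.45904 m/s
4.95 km/h × (1/3.6) = 1.375 m/s
Sum: 2.45904 + 1.375 = 3.83404 m/s
In mph: 3.83404 / 0.44704 = 8.5765 mph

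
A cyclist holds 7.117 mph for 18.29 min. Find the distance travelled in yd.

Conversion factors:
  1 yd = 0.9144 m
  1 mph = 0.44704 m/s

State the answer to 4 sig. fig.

7.117 mph × 0.44704 → 3.18158 m/s
18.29 min × 60 → 1097.4 s
d = v × t = 3.18158 m/s × 1097.4 s = 3491.47 m
3491.47 m ÷ (0.9144 m/yd) = 3818.32 yd

3818 yd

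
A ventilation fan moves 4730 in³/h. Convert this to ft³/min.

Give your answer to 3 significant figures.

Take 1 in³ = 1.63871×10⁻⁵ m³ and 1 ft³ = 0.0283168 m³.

0.0456 ft³/min

4730 in³/h × 1.63871×10⁻⁵ m³/in³ ÷ 3600 s/h = 2.15308×10⁻⁵ m³/s
2.15308×10⁻⁵ m³/s ÷ 0.0283168 m³/ft³ × 60 s/min = 0.0456213 ft³/min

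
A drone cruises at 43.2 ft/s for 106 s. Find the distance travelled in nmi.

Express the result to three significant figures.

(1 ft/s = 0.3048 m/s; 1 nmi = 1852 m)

0.754 nmi

43.2 ft/s × 0.3048 → 13.1674 m/s
d = v × t = 13.1674 m/s × 106 s = 1395.74 m
1395.74 m ÷ (1852 m/nmi) = 0.753639 nmi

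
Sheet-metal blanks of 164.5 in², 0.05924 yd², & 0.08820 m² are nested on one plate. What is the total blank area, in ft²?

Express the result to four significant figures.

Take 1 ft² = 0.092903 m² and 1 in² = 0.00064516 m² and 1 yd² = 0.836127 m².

164.5 in² × 0.00064516 → 0.106129 m²
0.05924 yd² × 0.836127 → 0.0495322 m²
0.08820 m² (already m²)
Sum: 0.106129 + 0.0495322 + 0.0882 = 0.243861 m²
In ft²: 0.243861 / 0.092903 = 2.6249 ft²

2.625 ft²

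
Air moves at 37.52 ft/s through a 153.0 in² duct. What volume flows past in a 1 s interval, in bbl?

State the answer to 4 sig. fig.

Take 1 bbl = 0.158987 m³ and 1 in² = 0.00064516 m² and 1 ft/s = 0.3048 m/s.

7.100 bbl

37.52 ft/s × 0.3048 → 11.4361 m/s
153.0 in² × 0.00064516 → 0.0987095 m²
V = v × A × t = 11.4361 m/s × 0.0987095 m² × 1 s = 1.12885 m³
1.12885 m³ ÷ (0.158987 m³/bbl) = 7.10027 bbl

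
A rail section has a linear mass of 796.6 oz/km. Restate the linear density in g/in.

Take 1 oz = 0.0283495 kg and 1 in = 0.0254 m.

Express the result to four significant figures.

0.5736 g/in

796.6 oz/km × 0.0283495 kg/oz ÷ 1000 m/km = 0.0225832 kg/m
0.0225832 kg/m ÷ 0.001 kg/g × 0.0254 m/in = 0.573613 g/in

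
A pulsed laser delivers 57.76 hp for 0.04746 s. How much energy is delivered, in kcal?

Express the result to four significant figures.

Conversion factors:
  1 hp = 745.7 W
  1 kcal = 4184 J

0.4886 kcal

57.76 hp × 745.7 = 43071.6 W
E = P × t = 43071.6 W × 0.04746 s = 2044.18 J
2044.18 J ÷ (4184 J/kcal) = 0.488571 kcal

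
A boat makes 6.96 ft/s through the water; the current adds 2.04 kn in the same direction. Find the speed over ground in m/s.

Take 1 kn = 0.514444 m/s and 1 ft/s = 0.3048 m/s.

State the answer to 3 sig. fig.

3.17 m/s

6.96 ft/s × 0.3048 → 2.12141 m/s
2.04 kn × 0.514444 → 1.04947 m/s
Combined: 2.12141 + 1.04947 = 3.17088 m/s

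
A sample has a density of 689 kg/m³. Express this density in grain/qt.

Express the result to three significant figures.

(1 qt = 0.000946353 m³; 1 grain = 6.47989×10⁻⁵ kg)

689 kg/m³ is already 689 kg/m³
689 kg/m³ ÷ 6.47989×10⁻⁵ kg/grain × 0.000946353 m³/qt = 10062.5 grain/qt

1.01×10⁴ grain/qt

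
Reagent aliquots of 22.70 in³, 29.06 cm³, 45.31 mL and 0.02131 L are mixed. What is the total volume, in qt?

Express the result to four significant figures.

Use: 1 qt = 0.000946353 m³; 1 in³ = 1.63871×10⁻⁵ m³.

22.70 in³ × 1.63871×10⁻⁵ = 3.71987×10⁻⁴ m³
29.06 cm³ × 10⁻⁶ = 2.906×10⁻⁵ m³
45.31 mL × 10⁻⁶ = 4.531×10⁻⁵ m³
0.02131 L × 0.001 = 2.131×10⁻⁵ m³
Total: 3.71987×10⁻⁴ + 2.906×10⁻⁵ + 4.531×10⁻⁵ + 2.131×10⁻⁵ = 4.67667×10⁻⁴ m³
In qt: 4.67667×10⁻⁴ / 0.000946353 = 0.494178 qt

0.4942 qt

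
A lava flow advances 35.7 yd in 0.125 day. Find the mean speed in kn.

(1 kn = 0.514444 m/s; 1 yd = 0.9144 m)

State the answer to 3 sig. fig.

0.00588 kn

35.7 yd × 0.9144 = 32.6441 m
0.125 day × 86400 = 10800 s
v = d / t = 32.6441 m / 10800 s = 0.0030226 m/s
0.0030226 m/s ÷ (0.514444 m/s/kn) = 0.00587547 kn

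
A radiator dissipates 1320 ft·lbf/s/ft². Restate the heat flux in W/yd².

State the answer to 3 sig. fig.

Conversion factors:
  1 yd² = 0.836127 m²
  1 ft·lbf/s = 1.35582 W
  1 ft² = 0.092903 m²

1320 ft·lbf/s/ft² × 1.35582 W/ft·lbf/s ÷ 0.092903 m²/ft² = 19264 W/m²
19264 W/m² × 0.836127 m²/yd² = 16107.2 W/yd²

1.61×10⁴ W/yd²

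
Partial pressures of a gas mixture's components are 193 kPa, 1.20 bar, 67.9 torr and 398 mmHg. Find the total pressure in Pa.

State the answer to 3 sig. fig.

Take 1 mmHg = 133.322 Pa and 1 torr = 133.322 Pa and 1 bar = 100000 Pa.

3.75×10⁵ Pa

193 kPa × 1000 = 193000 Pa
1.20 bar × 100000 = 120000 Pa
67.9 torr × 133.322 = 9052.56 Pa
398 mmHg × 133.322 = 53062.2 Pa
Total: 193000 + 120000 + 9052.56 + 53062.2 = 375115 Pa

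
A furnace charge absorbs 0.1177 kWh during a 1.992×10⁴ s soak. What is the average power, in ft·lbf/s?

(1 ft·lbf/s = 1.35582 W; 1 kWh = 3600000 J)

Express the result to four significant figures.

0.1177 kWh × 3600000 → 423720 J
P = E / t = 423720 J / 19920 s = 21.2711 W
21.2711 W ÷ (1.35582 W/ft·lbf/s) = 15.6887 ft·lbf/s

15.69 ft·lbf/s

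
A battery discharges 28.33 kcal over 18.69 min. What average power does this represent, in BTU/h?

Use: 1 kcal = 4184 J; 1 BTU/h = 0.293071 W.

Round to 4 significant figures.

28.33 kcal × 4184 → 118533 J
18.69 min × 60 → 1121.4 s
P = E / t = 118533 J / 1121.4 s = 105.701 W
105.701 W ÷ (0.293071 W/BTU/h) = 360.667 BTU/h

360.7 BTU/h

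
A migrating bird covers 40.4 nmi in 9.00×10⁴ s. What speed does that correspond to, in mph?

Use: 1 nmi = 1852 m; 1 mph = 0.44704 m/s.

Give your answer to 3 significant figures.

1.86 mph

40.4 nmi × 1852 → 74820.8 m
v = d / t = 74820.8 m / 90000 s = 0.831342 m/s
0.831342 m/s ÷ (0.44704 m/s/mph) = 1.85966 mph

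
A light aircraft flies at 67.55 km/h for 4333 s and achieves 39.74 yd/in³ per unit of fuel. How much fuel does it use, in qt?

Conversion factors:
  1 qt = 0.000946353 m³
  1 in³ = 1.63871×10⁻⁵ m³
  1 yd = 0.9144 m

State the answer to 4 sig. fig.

67.55 km/h → 18.7639 m/s
d = v × t = 18.7639 × 4333 = 81304 m
39.74 yd/in³ → 2.21749×10⁶ m/m³
V = d / (distance per unit fuel) = 81304 / 2.21749×10⁶ = 0.0366649 m³
In qt: 0.0366649 / 0.000946353 = 38.7434 qt

38.74 qt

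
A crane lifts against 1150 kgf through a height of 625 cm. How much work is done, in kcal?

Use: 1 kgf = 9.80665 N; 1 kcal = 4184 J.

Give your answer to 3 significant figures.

16.8 kcal

1150 kgf × 9.80665 → 11277.6 N
625 cm × 0.01 → 6.25 m
W = F × d = 11277.6 N × 6.25 m = 70485 J
70485 J ÷ (4184 J/kcal) = 16.8463 kcal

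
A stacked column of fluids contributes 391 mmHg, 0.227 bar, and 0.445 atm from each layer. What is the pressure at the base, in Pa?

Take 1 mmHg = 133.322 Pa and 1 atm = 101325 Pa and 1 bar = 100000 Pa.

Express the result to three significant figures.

391 mmHg × 133.322 → 52128.9 Pa
0.227 bar × 100000 → 22700 Pa
0.445 atm × 101325 → 45089.6 Pa
Combined: 52128.9 + 22700 + 45089.6 = 119918 Pa

1.20×10⁵ Pa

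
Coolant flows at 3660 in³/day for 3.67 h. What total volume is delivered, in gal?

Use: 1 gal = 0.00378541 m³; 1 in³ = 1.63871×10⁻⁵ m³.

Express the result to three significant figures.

3660 in³/day → 6.94176×10⁻⁷ m³/s
3.67 h → 13212 s
V = Q × t = 6.94176×10⁻⁷ × 13212 = 0.00917145 m³
In gal: 0.00917145 / 0.00378541 = 2.42284 gal

2.42 gal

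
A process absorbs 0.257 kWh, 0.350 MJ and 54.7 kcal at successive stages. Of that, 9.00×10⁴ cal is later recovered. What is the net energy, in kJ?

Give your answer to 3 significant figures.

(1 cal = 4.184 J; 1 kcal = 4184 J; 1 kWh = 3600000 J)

0.257 kWh × 3600000 = 925200 J
0.350 MJ × 1000000 = 350000 J
54.7 kcal × 4184 = 228865 J
9.00×10⁴ cal × 4.184 = 376560 J
Net: 925200 + 350000 + 228865 − 376560 = 1.1275×10⁶ J
In kJ: 1.1275×10⁶ / 1000 = 1127.5 kJ

1130 kJ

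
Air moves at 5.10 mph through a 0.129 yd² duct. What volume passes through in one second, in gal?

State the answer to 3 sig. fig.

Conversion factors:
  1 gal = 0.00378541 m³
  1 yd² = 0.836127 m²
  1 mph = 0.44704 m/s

5.10 mph × 0.44704 → 2.2799 m/s
0.129 yd² × 0.836127 → 0.10786 m²
V = v × A × t = 2.2799 m/s × 0.10786 m² × 1 s = 0.24591 m³
0.24591 m³ ÷ (0.00378541 m³/gal) = 64.9626 gal

65.0 gal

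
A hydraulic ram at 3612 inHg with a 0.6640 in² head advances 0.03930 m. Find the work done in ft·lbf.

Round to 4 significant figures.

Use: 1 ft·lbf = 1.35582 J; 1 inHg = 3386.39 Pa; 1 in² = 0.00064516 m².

3612 inHg → 1.22316×10⁷ Pa
0.6640 in² → 4.28386×10⁻⁴ m²
F = P × A = 1.22316×10⁷ × 4.28386×10⁻⁴ = 5239.85 N
W = F × d = 5239.85 × 0.0393 = 205.926 J
In ft·lbf: 205.926 / 1.35582 = 151.883 ft·lbf

151.9 ft·lbf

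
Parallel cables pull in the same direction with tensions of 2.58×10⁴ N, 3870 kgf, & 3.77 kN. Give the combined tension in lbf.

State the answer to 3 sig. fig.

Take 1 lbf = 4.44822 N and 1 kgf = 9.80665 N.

2.58×10⁴ N (already N)
3870 kgf × 9.80665 = 37951.7 N
3.77 kN × 1000 = 3770 N
Combined: 25800 + 37951.7 + 3770 = 67521.7 N
In lbf: 67521.7 / 4.44822 = 15179.5 lbf

1.52×10⁴ lbf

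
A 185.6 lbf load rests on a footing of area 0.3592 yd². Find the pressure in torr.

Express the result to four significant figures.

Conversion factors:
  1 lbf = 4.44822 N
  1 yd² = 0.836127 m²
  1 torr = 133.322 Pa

20.62 torr

185.6 lbf × 4.44822 → 825.59 N
0.3592 yd² × 0.836127 → 0.300337 m²
P = F / A = 825.59 N / 0.300337 m² = 2748.88 Pa
2748.88 Pa ÷ (133.322 Pa/torr) = 20.6184 torr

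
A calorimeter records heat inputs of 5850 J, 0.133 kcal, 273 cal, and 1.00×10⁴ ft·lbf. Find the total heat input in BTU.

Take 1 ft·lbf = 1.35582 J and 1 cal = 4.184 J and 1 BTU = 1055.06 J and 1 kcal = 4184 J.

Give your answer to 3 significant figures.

5850 J (already J)
0.133 kcal × 4184 = 556.472 J
273 cal × 4.184 = 1142.23 J
1.00×10⁴ ft·lbf × 1.35582 = 13558.2 J
Sum: 5850 + 556.472 + 1142.23 + 13558.2 = 21106.9 J
In BTU: 21106.9 / 1055.06 = 20.0054 BTU

20.0 BTU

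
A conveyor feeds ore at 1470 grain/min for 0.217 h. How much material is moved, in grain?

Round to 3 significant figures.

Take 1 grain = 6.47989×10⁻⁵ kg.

1470 grain/min → 0.00158757 kg/s
0.217 h → 781.2 s
m = ṁ × t = 0.00158757 × 781.2 = 1.24021 kg
In grain: 1.24021 / 6.47989×10⁻⁵ = 19139.4 grain

1.91×10⁴ grain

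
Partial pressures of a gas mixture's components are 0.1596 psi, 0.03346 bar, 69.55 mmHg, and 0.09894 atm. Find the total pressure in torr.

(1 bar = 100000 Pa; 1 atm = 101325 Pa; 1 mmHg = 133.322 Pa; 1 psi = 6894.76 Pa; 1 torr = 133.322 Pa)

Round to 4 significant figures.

0.1596 psi × 6894.76 → 1100.4 Pa
0.03346 bar × 100000 → 3346 Pa
69.55 mmHg × 133.322 → 9272.55 Pa
0.09894 atm × 101325 → 10025.1 Pa
Total: 1100.4 + 3346 + 9272.55 + 10025.1 = 23744 Pa
In torr: 23744 / 133.322 = 178.095 torr

178.1 torr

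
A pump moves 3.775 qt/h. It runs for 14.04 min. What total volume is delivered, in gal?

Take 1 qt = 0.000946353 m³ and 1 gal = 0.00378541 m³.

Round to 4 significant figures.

3.775 qt/h → 9.92356×10⁻⁷ m³/s
14.04 min → 842.4 s
V = Q × t = 9.92356×10⁻⁷ × 842.4 = 8.35961×10⁻⁴ m³
In gal: 8.35961×10⁻⁴ / 0.00378541 = 0.220838 gal

0.2208 gal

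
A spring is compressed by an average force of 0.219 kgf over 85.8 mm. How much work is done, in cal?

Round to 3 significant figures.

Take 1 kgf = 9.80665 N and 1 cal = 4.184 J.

0.219 kgf × 9.80665 → 2.14766 N
85.8 mm × 0.001 → 0.0858 m
W = F × d = 2.14766 N × 0.0858 m = 0.184269 J
0.184269 J ÷ (4.184 J/cal) = 0.0440413 cal

0.0440 cal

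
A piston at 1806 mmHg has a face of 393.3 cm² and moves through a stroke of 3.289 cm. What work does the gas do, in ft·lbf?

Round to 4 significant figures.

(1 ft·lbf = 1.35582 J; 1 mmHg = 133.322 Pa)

1806 mmHg → 240780 Pa
393.3 cm² → 0.03933 m²
F = P × A = 240780 × 0.03933 = 9469.88 N
3.289 cm → 0.03289 m
W = F × d = 9469.88 × 0.03289 = 311.464 J
In ft·lbf: 311.464 / 1.35582 = 229.724 ft·lbf

229.7 ft·lbf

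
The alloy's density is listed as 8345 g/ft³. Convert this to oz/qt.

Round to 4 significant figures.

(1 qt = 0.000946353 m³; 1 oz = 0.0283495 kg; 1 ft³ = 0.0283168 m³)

9.838 oz/qt

8345 g/ft³ × 0.001 kg/g ÷ 0.0283168 m³/ft³ = 294.701 kg/m³
294.701 kg/m³ ÷ 0.0283495 kg/oz × 0.000946353 m³/qt = 9.8376 oz/qt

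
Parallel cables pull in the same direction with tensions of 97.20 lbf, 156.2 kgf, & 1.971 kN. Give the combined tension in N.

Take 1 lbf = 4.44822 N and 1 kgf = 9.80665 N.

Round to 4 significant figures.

3935 N

97.20 lbf × 4.44822 = 432.367 N
156.2 kgf × 9.80665 = 1531.8 N
1.971 kN × 1000 = 1971 N
Total: 432.367 + 1531.8 + 1971 = 3935.17 N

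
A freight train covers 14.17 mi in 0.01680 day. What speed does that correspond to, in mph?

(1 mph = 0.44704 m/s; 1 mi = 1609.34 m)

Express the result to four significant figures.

14.17 mi × 1609.34 = 22804.3 m
0.01680 day × 86400 = 1451.52 s
v = d / t = 22804.3 m / 1451.52 s = 15.7106 m/s
15.7106 m/s ÷ (0.44704 m/s/mph) = 35.1436 mph

35.14 mph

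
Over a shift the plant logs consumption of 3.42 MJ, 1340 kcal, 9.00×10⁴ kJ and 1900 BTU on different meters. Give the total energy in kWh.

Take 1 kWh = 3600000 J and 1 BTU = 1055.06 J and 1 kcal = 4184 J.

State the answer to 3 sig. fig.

3.42 MJ × 1000000 = 3.42×10⁶ J
1340 kcal × 4184 = 5.60656×10⁶ J
9.00×10⁴ kJ × 1000 = 9×10⁷ J
1900 BTU × 1055.06 = 2.00461×10⁶ J
Combined: 3.42×10⁶ + 5.60656×10⁶ + 9×10⁷ + 2.00461×10⁶ = 1.01031×10⁸ J
In kWh: 1.01031×10⁸ / 3600000 = 28.0642 kWh

28.1 kWh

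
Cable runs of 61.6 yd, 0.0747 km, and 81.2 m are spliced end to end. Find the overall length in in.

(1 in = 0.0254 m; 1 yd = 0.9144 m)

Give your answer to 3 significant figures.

8360 in

61.6 yd × 0.9144 = 56.327 m
0.0747 km × 1000 = 74.7 m
81.2 m (already m)
Combined: 56.327 + 74.7 + 81.2 = 212.227 m
In in: 212.227 / 0.0254 = 8355.39 in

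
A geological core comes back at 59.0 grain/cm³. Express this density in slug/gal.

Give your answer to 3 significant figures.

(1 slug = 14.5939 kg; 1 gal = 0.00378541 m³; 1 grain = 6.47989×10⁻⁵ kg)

59.0 grain/cm³ × 6.47989×10⁻⁵ kg/grain ÷ 10⁻⁶ m³/cm³ = 3823.14 kg/m³
3823.14 kg/m³ ÷ 14.5939 kg/slug × 0.00378541 m³/gal = 0.991658 slug/gal

0.992 slug/gal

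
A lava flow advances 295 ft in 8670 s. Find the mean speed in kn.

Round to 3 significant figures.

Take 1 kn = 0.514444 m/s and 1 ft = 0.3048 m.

0.0202 kn

295 ft × 0.3048 → 89.916 m
v = d / t = 89.916 m / 8670 s = 0.0103709 m/s
0.0103709 m/s ÷ (0.514444 m/s/kn) = 0.0201594 kn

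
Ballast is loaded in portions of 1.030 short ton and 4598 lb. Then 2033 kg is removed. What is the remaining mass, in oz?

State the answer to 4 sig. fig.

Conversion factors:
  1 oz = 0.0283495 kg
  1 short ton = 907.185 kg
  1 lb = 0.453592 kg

3.482×10⁴ oz

1.030 short ton × 907.185 → 934.401 kg
4598 lb × 0.453592 → 2085.62 kg
2033 kg (already kg)
Sum: 934.401 + 2085.62 − 2033 = 987.021 kg
In oz: 987.021 / 0.0283495 = 34816.2 oz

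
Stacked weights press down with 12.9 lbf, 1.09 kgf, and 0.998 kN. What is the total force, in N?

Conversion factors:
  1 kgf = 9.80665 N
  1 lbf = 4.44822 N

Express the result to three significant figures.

1070 N

12.9 lbf × 4.44822 = 57.382 N
1.09 kgf × 9.80665 = 10.6892 N
0.998 kN × 1000 = 998 N
Total: 57.382 + 10.6892 + 998 = 1066.07 N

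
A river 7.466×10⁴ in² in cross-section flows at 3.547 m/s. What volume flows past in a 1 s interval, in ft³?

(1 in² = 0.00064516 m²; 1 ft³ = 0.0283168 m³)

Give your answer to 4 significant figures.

7.466×10⁴ in² × 0.00064516 → 48.1676 m²
V = v × A × t = 3.547 m/s × 48.1676 m² × 1 s = 170.85 m³
170.85 m³ ÷ (0.0283168 m³/ft³) = 6033.52 ft³

6034 ft³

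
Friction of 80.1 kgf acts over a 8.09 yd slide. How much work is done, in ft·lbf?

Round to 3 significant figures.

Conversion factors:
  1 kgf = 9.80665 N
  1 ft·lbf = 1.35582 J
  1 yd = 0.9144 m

4290 ft·lbf

80.1 kgf × 9.80665 = 785.513 N
8.09 yd × 0.9144 = 7.3975 m
W = F × d = 785.513 N × 7.3975 m = 5810.83 J
5810.83 J ÷ (1.35582 J/ft·lbf) = 4285.84 ft·lbf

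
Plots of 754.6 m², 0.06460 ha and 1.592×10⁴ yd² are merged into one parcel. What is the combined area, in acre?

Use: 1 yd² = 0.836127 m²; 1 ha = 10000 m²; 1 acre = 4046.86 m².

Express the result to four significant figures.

754.6 m² (already m²)
0.06460 ha × 10000 = 646 m²
1.592×10⁴ yd² × 0.836127 = 13311.1 m²
Sum: 754.6 + 646 + 13311.1 = 14711.7 m²
In acre: 14711.7 / 4046.86 = 3.63534 acre

3.635 acre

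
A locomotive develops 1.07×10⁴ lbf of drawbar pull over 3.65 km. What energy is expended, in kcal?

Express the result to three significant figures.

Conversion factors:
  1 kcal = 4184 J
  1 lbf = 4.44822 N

4.15×10⁴ kcal

1.07×10⁴ lbf × 4.44822 = 47596 N
3.65 km × 1000 = 3650 m
W = F × d = 47596 N × 3650 m = 1.73725×10⁸ J
1.73725×10⁸ J ÷ (4184 J/kcal) = 41521.3 kcal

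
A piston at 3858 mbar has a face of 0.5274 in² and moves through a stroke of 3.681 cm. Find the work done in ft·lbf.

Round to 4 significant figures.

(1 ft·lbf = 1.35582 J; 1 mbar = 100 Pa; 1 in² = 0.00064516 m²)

3.564 ft·lbf

3858 mbar → 385800 Pa
0.5274 in² → 3.40257×10⁻⁴ m²
F = P × A = 385800 × 3.40257×10⁻⁴ = 131.271 N
3.681 cm → 0.03681 m
W = F × d = 131.271 × 0.03681 = 4.83209 J
In ft·lbf: 4.83209 / 1.35582 = 3.56396 ft·lbf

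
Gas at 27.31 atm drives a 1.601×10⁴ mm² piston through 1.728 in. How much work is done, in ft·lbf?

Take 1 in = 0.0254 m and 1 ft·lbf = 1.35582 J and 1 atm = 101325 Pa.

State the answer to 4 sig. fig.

27.31 atm → 2.76719×10⁶ Pa
1.601×10⁴ mm² → 0.01601 m²
F = P × A = 2.76719×10⁶ × 0.01601 = 44302.7 N
1.728 in → 0.0438912 m
W = F × d = 44302.7 × 0.0438912 = 1944.5 J
In ft·lbf: 1944.5 / 1.35582 = 1434.19 ft·lbf

1434 ft·lbf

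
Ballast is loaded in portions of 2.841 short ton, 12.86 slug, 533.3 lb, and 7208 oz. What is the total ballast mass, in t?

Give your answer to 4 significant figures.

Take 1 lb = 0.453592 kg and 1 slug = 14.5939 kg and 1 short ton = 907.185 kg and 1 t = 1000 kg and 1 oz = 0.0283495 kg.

3.211 t

2.841 short ton × 907.185 → 2577.31 kg
12.86 slug × 14.5939 → 187.678 kg
533.3 lb × 0.453592 → 241.901 kg
7208 oz × 0.0283495 → 204.343 kg
Combined: 2577.31 + 187.678 + 241.901 + 204.343 = 3211.23 kg
In t: 3211.23 / 1000 = 3.21123 t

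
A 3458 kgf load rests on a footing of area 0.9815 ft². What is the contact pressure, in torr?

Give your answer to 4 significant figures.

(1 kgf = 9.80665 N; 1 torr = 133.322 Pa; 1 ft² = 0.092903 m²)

2789 torr

3458 kgf × 9.80665 → 33911.4 N
0.9815 ft² × 0.092903 → 0.0911843 m²
P = F / A = 33911.4 N / 0.0911843 m² = 371900 Pa
371900 Pa ÷ (133.322 Pa/torr) = 2789.49 torr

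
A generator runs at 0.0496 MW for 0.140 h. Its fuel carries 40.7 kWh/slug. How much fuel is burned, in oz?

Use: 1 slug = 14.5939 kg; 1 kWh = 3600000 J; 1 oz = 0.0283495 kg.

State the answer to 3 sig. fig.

87.8 oz

0.0496 MW → 49600 W
0.140 h → 504 s
E = P × t = 49600 × 504 = 2.49984×10⁷ J
40.7 kWh/slug → 1.00398×10⁷ J/kg
m = E / e_s = 2.49984×10⁷ / 1.00398×10⁷ = 2.48993 kg
In oz: 2.48993 / 0.0283495 = 87.8298 oz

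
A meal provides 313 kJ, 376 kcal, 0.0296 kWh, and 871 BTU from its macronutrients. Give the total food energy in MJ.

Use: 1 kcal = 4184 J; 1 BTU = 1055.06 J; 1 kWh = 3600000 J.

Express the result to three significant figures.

313 kJ × 1000 = 313000 J
376 kcal × 4184 = 1.57318×10⁶ J
0.0296 kWh × 3600000 = 106560 J
871 BTU × 1055.06 = 918957 J
Total: 313000 + 1.57318×10⁶ + 106560 + 918957 = 2.9117×10⁶ J
In MJ: 2.9117×10⁶ / 1000000 = 2.9117 MJ

2.91 MJ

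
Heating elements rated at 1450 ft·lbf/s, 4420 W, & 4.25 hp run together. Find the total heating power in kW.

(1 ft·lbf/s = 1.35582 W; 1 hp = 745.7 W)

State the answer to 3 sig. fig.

1450 ft·lbf/s × 1.35582 = 1965.94 W
4420 W (already W)
4.25 hp × 745.7 = 3169.23 W
Total: 1965.94 + 4420 + 3169.23 = 9555.17 W
In kW: 9555.17 / 1000 = 9.55517 kW

9.56 kW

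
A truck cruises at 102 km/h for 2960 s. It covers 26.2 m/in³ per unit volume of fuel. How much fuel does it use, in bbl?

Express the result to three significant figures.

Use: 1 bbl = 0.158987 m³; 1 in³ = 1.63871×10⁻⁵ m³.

0.330 bbl

102 km/h → 28.3333 m/s
d = v × t = 28.3333 × 2960 = 83866.6 m
26.2 m/in³ → 1.59882×10⁶ m/m³
V = d / (distance per unit fuel) = 83866.6 / 1.59882×10⁶ = 0.0524553 m³
In bbl: 0.0524553 / 0.158987 = 0.329935 bbl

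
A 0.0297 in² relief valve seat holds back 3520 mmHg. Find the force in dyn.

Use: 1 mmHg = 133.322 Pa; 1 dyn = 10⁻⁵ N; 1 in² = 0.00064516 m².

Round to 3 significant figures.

8.99×10⁵ dyn

3520 mmHg × 133.322 = 469293 Pa
0.0297 in² × 0.00064516 = 1.91613×10⁻⁵ m²
F = P × A = 469293 Pa × 1.91613×10⁻⁵ m² = 8.99226 N
8.99226 N ÷ (10⁻⁵ N/dyn) = 899226 dyn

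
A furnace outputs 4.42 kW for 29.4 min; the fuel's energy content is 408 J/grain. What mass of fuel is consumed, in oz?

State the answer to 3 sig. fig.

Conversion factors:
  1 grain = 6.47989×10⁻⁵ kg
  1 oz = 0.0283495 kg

4.42 kW → 4420 W
29.4 min → 1764 s
E = P × t = 4420 × 1764 = 7.79688×10⁶ J
408 J/grain → 6.2964×10⁶ J/kg
m = E / e_s = 7.79688×10⁶ / 6.2964×10⁶ = 1.23831 kg
In oz: 1.23831 / 0.0283495 = 43.6801 oz

43.7 oz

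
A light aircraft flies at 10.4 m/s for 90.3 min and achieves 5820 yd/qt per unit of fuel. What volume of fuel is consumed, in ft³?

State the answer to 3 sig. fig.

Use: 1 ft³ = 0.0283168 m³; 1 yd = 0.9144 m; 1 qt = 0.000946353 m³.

90.3 min → 5418 s
d = v × t = 10.4 × 5418 = 56347.2 m
5820 yd/qt → 5.62349×10⁶ m/m³
V = d / (distance per unit fuel) = 56347.2 / 5.62349×10⁶ = 0.01002 m³
In ft³: 0.01002 / 0.0283168 = 0.353854 ft³

0.354 ft³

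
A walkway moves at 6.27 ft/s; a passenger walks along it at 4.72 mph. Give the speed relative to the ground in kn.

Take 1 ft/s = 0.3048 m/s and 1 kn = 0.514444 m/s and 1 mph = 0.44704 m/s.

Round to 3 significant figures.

6.27 ft/s × 0.3048 = 1.9111 m/s
4.72 mph × 0.44704 = 2.11003 m/s
Total: 1.9111 + 2.11003 = 4.02113 m/s
In kn: 4.02113 / 0.514444 = 7.81646 kn

7.82 kn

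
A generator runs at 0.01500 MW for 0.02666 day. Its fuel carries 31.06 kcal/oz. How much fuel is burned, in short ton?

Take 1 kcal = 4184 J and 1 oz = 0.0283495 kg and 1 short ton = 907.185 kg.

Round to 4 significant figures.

0.008308 short ton

0.01500 MW → 15000 W
0.02666 day → 2303.42 s
E = P × t = 15000 × 2303.42 = 3.45513×10⁷ J
31.06 kcal/oz → 4.58403×10⁶ J/kg
m = E / e_s = 3.45513×10⁷ / 4.58403×10⁶ = 7.53732 kg
In short ton: 7.53732 / 907.185 = 0.00830847 short ton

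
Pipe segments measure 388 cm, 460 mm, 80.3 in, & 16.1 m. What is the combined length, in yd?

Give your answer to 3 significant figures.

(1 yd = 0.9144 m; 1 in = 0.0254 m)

388 cm × 0.01 = 3.88 m
460 mm × 0.001 = 0.46 m
80.3 in × 0.0254 = 2.03962 m
16.1 m (already m)
Combined: 3.88 + 0.46 + 2.03962 + 16.1 = 22.4796 m
In yd: 22.4796 / 0.9144 = 24.584 yd

24.6 yd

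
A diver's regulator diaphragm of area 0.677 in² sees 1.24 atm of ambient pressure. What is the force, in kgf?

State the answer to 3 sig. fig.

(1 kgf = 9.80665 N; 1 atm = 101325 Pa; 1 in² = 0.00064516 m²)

1.24 atm × 101325 → 125643 Pa
0.677 in² × 0.00064516 → 4.36773×10⁻⁴ m²
F = P × A = 125643 Pa × 4.36773×10⁻⁴ m² = 54.8775 N
54.8775 N ÷ (9.80665 N/kgf) = 5.59595 kgf

5.60 kgf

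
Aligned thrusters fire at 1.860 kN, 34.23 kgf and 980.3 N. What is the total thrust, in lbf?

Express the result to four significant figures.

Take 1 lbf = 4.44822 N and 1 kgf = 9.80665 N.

714.0 lbf

1.860 kN × 1000 = 1860 N
34.23 kgf × 9.80665 = 335.682 N
980.3 N (already N)
Sum: 1860 + 335.682 + 980.3 = 3175.98 N
In lbf: 3175.98 / 4.44822 = 713.989 lbf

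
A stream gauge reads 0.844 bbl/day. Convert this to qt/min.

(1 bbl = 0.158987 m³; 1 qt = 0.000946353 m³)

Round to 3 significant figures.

0.844 bbl/day × 0.158987 m³/bbl ÷ 86400 s/day = 1.55307×10⁻⁶ m³/s
1.55307×10⁻⁶ m³/s ÷ 0.000946353 m³/qt × 60 s/min = 0.0984666 qt/min

0.0985 qt/min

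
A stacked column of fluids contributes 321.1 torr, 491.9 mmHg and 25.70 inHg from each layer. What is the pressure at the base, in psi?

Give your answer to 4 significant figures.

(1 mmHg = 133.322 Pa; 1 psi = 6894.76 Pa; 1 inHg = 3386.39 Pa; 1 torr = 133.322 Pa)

28.34 psi

321.1 torr × 133.322 = 42809.7 Pa
491.9 mmHg × 133.322 = 65581.1 Pa
25.70 inHg × 3386.39 = 87030.2 Pa
Combined: 42809.7 + 65581.1 + 87030.2 = 195421 Pa
In psi: 195421 / 6894.76 = 28.3434 psi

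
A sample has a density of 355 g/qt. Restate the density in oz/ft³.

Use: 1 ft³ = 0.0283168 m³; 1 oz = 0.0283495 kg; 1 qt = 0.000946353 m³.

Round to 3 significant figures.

355 g/qt × 0.001 kg/g ÷ 0.000946353 m³/qt = 375.124 kg/m³
375.124 kg/m³ ÷ 0.0283495 kg/oz × 0.0283168 m³/ft³ = 374.691 oz/ft³

375 oz/ft³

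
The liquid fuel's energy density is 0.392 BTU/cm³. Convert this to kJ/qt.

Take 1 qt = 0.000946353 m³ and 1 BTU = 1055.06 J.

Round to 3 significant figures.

0.392 BTU/cm³ × 1055.06 J/BTU ÷ 10⁻⁶ m³/cm³ = 4.13584×10⁸ J/m³
4.13584×10⁸ J/m³ ÷ 1000 J/kJ × 0.000946353 m³/qt = 391.396 kJ/qt

391 kJ/qt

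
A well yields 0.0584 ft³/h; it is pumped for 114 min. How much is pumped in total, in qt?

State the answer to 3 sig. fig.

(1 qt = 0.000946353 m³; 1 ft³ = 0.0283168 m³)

0.0584 ft³/h → 4.59361×10⁻⁷ m³/s
114 min → 6840 s
V = Q × t = 4.59361×10⁻⁷ × 6840 = 0.00314203 m³
In qt: 0.00314203 / 0.000946353 = 3.32015 qt

3.32 qt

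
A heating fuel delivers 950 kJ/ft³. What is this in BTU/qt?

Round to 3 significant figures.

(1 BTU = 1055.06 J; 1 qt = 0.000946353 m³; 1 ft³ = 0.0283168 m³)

30.1 BTU/qt

950 kJ/ft³ × 1000 J/kJ ÷ 0.0283168 m³/ft³ = 3.3549×10⁷ J/m³
3.3549×10⁷ J/m³ ÷ 1055.06 J/BTU × 0.000946353 m³/qt = 30.0923 BTU/qt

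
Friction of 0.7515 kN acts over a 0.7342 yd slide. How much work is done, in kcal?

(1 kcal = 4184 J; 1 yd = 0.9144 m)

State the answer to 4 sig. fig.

0.7515 kN × 1000 → 751.5 N
0.7342 yd × 0.9144 → 0.671352 m
W = F × d = 751.5 N × 0.671352 m = 504.521 J
504.521 J ÷ (4184 J/kcal) = 0.120583 kcal

0.1206 kcal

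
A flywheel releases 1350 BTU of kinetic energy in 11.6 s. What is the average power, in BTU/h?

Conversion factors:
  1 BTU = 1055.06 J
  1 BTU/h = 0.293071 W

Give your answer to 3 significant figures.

4.19×10⁵ BTU/h

1350 BTU × 1055.06 = 1.42433×10⁶ J
P = E / t = 1.42433×10⁶ J / 11.6 s = 122787 W
122787 W ÷ (0.293071 W/BTU/h) = 418967 BTU/h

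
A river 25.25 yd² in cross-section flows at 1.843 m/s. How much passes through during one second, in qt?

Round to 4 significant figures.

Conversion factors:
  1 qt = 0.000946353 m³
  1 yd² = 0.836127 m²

25.25 yd² × 0.836127 → 21.1122 m²
V = v × A × t = 1.843 m/s × 21.1122 m² × 1 s = 38.9098 m³
38.9098 m³ ÷ (0.000946353 m³/qt) = 41115.5 qt

4.112×10⁴ qt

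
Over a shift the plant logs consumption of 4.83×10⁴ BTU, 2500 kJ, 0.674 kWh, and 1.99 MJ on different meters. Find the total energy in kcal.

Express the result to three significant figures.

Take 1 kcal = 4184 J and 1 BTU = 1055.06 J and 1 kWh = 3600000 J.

1.38×10⁴ kcal

4.83×10⁴ BTU × 1055.06 = 5.09594×10⁷ J
2500 kJ × 1000 = 2.5×10⁶ J
0.674 kWh × 3600000 = 2.4264×10⁶ J
1.99 MJ × 1000000 = 1.99×10⁶ J
Sum: 5.09594×10⁷ + 2.5×10⁶ + 2.4264×10⁶ + 1.99×10⁶ = 5.78758×10⁷ J
In kcal: 5.78758×10⁷ / 4184 = 13832.6 kcal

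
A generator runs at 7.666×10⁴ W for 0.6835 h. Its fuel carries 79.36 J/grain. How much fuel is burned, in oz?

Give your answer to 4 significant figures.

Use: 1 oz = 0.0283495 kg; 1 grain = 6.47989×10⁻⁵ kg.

0.6835 h → 2460.6 s
E = P × t = 76660 × 2460.6 = 1.8863×10⁸ J
79.36 J/grain → 1.22471×10⁶ J/kg
m = E / e_s = 1.8863×10⁸ / 1.22471×10⁶ = 154.02 kg
In oz: 154.02 / 0.0283495 = 5432.9 oz

5433 oz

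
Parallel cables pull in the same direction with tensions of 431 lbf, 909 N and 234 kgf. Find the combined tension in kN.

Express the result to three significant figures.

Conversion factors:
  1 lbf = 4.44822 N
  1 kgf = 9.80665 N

5.12 kN

431 lbf × 4.44822 = 1917.18 N
909 N (already N)
234 kgf × 9.80665 = 2294.76 N
Total: 1917.18 + 909 + 2294.76 = 5120.94 N
In kN: 5120.94 / 1000 = 5.12094 kN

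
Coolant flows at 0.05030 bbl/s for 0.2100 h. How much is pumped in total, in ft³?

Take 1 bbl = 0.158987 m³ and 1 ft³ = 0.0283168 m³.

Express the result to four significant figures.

0.05030 bbl/s → 0.00799705 m³/s
0.2100 h → 756 s
V = Q × t = 0.00799705 × 756 = 6.04577 m³
In ft³: 6.04577 / 0.0283168 = 213.505 ft³

213.5 ft³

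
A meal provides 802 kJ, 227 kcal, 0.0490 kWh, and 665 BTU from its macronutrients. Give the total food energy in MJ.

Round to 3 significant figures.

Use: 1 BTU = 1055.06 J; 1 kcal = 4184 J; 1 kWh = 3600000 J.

802 kJ × 1000 = 802000 J
227 kcal × 4184 = 949768 J
0.0490 kWh × 3600000 = 176400 J
665 BTU × 1055.06 = 701615 J
Total: 802000 + 949768 + 176400 + 701615 = 2.62978×10⁶ J
In MJ: 2.62978×10⁶ / 1000000 = 2.62978 MJ

2.63 MJ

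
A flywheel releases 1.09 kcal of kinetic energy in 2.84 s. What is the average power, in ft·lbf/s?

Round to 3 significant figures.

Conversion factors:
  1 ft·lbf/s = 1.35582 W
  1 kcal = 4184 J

1180 ft·lbf/s

1.09 kcal × 4184 = 4560.56 J
P = E / t = 4560.56 J / 2.84 s = 1605.83 W
1605.83 W ÷ (1.35582 W/ft·lbf/s) = 1184.4 ft·lbf/s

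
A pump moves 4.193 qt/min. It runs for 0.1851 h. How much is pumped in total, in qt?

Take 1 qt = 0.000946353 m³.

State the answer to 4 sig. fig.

46.57 qt

4.193 qt/min → 6.61343×10⁻⁵ m³/s
0.1851 h → 666.36 s
V = Q × t = 6.61343×10⁻⁵ × 666.36 = 0.0440693 m³
In qt: 0.0440693 / 0.000946353 = 46.5675 qt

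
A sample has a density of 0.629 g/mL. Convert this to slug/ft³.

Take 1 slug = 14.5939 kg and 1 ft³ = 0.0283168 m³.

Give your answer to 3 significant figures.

0.629 g/mL × 0.001 kg/g ÷ 10⁻⁶ m³/mL = 629 kg/m³
629 kg/m³ ÷ 14.5939 kg/slug × 0.0283168 m³/ft³ = 1.22046 slug/ft³

1.22 slug/ft³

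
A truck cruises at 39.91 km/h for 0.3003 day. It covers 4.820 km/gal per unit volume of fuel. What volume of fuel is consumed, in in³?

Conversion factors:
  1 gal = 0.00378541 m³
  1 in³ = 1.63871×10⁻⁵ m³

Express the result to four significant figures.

1.379×10⁴ in³

39.91 km/h → 11.0861 m/s
0.3003 day → 25945.9 s
d = v × t = 11.0861 × 25945.9 = 287639 m
4.820 km/gal → 1.27331×10⁶ m/m³
V = d / (distance per unit fuel) = 287639 / 1.27331×10⁶ = 0.225899 m³
In in³: 0.225899 / 1.63871×10⁻⁵ = 13785.2 in³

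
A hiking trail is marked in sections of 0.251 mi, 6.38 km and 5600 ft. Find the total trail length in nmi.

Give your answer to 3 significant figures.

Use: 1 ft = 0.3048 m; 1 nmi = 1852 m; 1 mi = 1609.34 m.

0.251 mi × 1609.34 → 403.944 m
6.38 km × 1000 → 6380 m
5600 ft × 0.3048 → 1706.88 m
Sum: 403.944 + 6380 + 1706.88 = 8490.82 m
In nmi: 8490.82 / 1852 = 4.58468 nmi

4.58 nmi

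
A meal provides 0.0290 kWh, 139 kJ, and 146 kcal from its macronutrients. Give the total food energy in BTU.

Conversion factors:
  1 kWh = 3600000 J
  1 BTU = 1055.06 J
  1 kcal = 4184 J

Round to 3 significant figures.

810 BTU

0.0290 kWh × 3600000 → 104400 J
139 kJ × 1000 → 139000 J
146 kcal × 4184 → 610864 J
Combined: 104400 + 139000 + 610864 = 854264 J
In BTU: 854264 / 1055.06 = 809.683 BTU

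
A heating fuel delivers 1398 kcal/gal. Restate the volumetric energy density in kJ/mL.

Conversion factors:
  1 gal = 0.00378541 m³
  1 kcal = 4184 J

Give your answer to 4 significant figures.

1398 kcal/gal × 4184 J/kcal ÷ 0.00378541 m³/gal = 1.5452×10⁹ J/m³
1.5452×10⁹ J/m³ ÷ 1000 J/kJ × 10⁻⁶ m³/mL = 1.5452 kJ/mL

1.545 kJ/mL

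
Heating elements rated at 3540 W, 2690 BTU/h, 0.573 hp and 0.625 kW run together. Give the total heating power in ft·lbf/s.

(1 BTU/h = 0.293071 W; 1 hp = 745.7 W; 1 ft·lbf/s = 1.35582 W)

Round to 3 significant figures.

3540 W (already W)
2690 BTU/h × 0.293071 → 788.361 W
0.573 hp × 745.7 → 427.286 W
0.625 kW × 1000 → 625 W
Total: 3540 + 788.361 + 427.286 + 625 = 5380.65 W
In ft·lbf/s: 5380.65 / 1.35582 = 3968.56 ft·lbf/s

3970 ft·lbf/s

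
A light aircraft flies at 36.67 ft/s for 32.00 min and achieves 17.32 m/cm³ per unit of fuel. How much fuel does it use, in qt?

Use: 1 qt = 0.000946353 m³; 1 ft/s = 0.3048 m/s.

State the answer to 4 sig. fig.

36.67 ft/s → 11.177 m/s
32.00 min → 1920 s
d = v × t = 11.177 × 1920 = 21459.8 m
17.32 m/cm³ → 1.732×10⁷ m/m³
V = d / (distance per unit fuel) = 21459.8 / 1.732×10⁷ = 0.00123902 m³
In qt: 0.00123902 / 0.000946353 = 1.30926 qt

1.309 qt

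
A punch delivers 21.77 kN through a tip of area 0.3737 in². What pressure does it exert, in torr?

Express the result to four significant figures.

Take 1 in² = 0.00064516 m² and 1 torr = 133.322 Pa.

21.77 kN × 1000 → 21770 N
0.3737 in² × 0.00064516 → 2.41096×10⁻⁴ m²
P = F / A = 21770 N / 2.41096×10⁻⁴ m² = 9.0296×10⁷ Pa
9.0296×10⁷ Pa ÷ (133.322 Pa/torr) = 677278 torr

6.773×10⁵ torr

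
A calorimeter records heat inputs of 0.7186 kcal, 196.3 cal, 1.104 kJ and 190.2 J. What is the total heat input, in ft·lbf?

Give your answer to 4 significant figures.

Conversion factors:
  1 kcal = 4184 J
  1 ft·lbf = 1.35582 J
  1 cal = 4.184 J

0.7186 kcal × 4184 → 3006.62 J
196.3 cal × 4.184 → 821.319 J
1.104 kJ × 1000 → 1104 J
190.2 J (already J)
Total: 3006.62 + 821.319 + 1104 + 190.2 = 5122.14 J
In ft·lbf: 5122.14 / 1.35582 = 3777.89 ft·lbf

3778 ft·lbf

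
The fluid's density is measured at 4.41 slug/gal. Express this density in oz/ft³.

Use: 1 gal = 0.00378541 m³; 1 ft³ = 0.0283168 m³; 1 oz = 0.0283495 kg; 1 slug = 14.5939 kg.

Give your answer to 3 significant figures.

1.70×10⁴ oz/ft³

4.41 slug/gal × 14.5939 kg/slug ÷ 0.00378541 m³/gal = 17001.9 kg/m³
17001.9 kg/m³ ÷ 0.0283495 kg/oz × 0.0283168 m³/ft³ = 16982.3 oz/ft³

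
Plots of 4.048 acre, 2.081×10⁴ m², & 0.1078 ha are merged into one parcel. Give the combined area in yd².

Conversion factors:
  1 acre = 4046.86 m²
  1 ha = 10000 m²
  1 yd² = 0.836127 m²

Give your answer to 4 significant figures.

4.048 acre × 4046.86 → 16381.7 m²
2.081×10⁴ m² (already m²)
0.1078 ha × 10000 → 1078 m²
Sum: 16381.7 + 20810 + 1078 = 38269.7 m²
In yd²: 38269.7 / 0.836127 = 45770.2 yd²

4.577×10⁴ yd²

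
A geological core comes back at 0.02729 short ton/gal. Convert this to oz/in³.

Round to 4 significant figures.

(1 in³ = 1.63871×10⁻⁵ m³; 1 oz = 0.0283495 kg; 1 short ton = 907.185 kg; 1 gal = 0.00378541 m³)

3.780 oz/in³

0.02729 short ton/gal × 907.185 kg/short ton ÷ 0.00378541 m³/gal = 6540.13 kg/m³
6540.13 kg/m³ ÷ 0.0283495 kg/oz × 1.63871×10⁻⁵ m³/in³ = 3.78045 oz/in³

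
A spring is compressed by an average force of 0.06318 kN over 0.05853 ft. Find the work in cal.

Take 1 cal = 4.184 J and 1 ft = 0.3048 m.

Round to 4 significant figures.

0.06318 kN × 1000 → 63.18 N
0.05853 ft × 0.3048 → 0.0178399 m
W = F × d = 63.18 N × 0.0178399 m = 1.12712 J
1.12712 J ÷ (4.184 J/cal) = 0.269388 cal

0.2694 cal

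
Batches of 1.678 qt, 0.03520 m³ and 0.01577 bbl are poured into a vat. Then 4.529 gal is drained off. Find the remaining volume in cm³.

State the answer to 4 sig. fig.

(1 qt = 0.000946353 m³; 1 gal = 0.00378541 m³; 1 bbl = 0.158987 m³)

2.215×10⁴ cm³

1.678 qt × 0.000946353 = 0.00158798 m³
0.03520 m³ (already m³)
0.01577 bbl × 0.158987 = 0.00250722 m³
4.529 gal × 0.00378541 = 0.0171441 m³
Net: 0.00158798 + 0.0352 + 0.00250722 − 0.0171441 = 0.0221511 m³
In cm³: 0.0221511 / 10⁻⁶ = 22151.1 cm³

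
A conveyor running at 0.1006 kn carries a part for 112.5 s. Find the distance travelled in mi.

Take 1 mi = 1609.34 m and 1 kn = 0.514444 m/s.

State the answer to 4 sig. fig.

0.1006 kn × 0.514444 → 0.0517531 m/s
d = v × t = 0.0517531 m/s × 112.5 s = 5.82222 m
5.82222 m ÷ (1609.34 m/mi) = 0.00361777 mi

0.003618 mi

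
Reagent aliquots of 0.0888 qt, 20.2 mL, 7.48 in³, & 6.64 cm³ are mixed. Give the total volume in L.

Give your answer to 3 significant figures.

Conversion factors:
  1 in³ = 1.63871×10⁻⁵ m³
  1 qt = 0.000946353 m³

0.233 L

0.0888 qt × 0.000946353 → 8.40361×10⁻⁵ m³
20.2 mL × 10⁻⁶ → 2.02×10⁻⁵ m³
7.48 in³ × 1.63871×10⁻⁵ → 1.22576×10⁻⁴ m³
6.64 cm³ × 10⁻⁶ → 6.64×10⁻⁶ m³
Combined: 8.40361×10⁻⁵ + 2.02×10⁻⁵ + 1.22576×10⁻⁴ + 6.64×10⁻⁶ = 2.33452×10⁻⁴ m³
In L: 2.33452×10⁻⁴ / 0.001 = 0.233452 L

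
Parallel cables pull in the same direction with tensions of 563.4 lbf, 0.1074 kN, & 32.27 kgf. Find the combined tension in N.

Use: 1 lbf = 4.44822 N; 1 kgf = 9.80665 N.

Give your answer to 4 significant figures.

2930 N

563.4 lbf × 4.44822 → 2506.13 N
0.1074 kN × 1000 → 107.4 N
32.27 kgf × 9.80665 → 316.461 N
Total: 2506.13 + 107.4 + 316.461 = 2929.99 N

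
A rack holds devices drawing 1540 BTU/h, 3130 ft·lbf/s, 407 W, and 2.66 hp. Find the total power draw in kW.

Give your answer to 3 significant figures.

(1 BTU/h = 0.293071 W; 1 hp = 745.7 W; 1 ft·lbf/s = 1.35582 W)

1540 BTU/h × 0.293071 = 451.329 W
3130 ft·lbf/s × 1.35582 = 4243.72 W
407 W (already W)
2.66 hp × 745.7 = 1983.56 W
Combined: 451.329 + 4243.72 + 407 + 1983.56 = 7085.61 W
In kW: 7085.61 / 1000 = 7.08561 kW

7.09 kW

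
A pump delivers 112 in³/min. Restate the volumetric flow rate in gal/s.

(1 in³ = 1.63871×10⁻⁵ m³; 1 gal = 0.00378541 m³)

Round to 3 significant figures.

112 in³/min × 1.63871×10⁻⁵ m³/in³ ÷ 60 s/min = 3.05893×10⁻⁵ m³/s
3.05893×10⁻⁵ m³/s ÷ 0.00378541 m³/gal = 0.00808084 gal/s

0.00808 gal/s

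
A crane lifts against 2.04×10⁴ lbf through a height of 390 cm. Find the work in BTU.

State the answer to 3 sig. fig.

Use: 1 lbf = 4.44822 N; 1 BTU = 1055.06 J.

335 BTU

2.04×10⁴ lbf × 4.44822 = 90743.7 N
390 cm × 0.01 = 3.9 m
W = F × d = 90743.7 N × 3.9 m = 353900 J
353900 J ÷ (1055.06 J/BTU) = 335.431 BTU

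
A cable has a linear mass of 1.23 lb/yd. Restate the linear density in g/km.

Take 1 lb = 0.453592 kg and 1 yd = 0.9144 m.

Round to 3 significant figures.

6.10×10⁵ g/km

1.23 lb/yd × 0.453592 kg/lb ÷ 0.9144 m/yd = 0.610147 kg/m
0.610147 kg/m ÷ 0.001 kg/g × 1000 m/km = 610147 g/km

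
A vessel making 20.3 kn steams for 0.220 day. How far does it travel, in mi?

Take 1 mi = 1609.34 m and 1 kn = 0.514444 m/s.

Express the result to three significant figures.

123 mi

20.3 kn × 0.514444 → 10.4432 m/s
0.220 day × 86400 → 19008 s
d = v × t = 10.4432 m/s × 19008 s = 198504 m
198504 m ÷ (1609.34 m/mi) = 123.345 mi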